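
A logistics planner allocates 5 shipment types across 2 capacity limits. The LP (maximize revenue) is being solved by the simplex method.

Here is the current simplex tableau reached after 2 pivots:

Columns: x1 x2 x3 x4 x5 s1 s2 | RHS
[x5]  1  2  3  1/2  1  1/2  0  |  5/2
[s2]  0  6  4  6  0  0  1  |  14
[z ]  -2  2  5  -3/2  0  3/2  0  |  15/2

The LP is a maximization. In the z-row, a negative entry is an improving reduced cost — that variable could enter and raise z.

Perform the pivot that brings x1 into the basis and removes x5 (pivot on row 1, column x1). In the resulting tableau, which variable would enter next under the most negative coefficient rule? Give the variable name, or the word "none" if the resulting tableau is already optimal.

x4

Pivot element 1. New z-row = old z-row − (-2)·(row 1/1).
Updated z-row coefficients: x1: 0, x2: 6, x3: 11, x4: -1/2, x5: 2, s1: 5/2, s2: 0.
The most negative is -1/2 in column x4, so x4 would enter next.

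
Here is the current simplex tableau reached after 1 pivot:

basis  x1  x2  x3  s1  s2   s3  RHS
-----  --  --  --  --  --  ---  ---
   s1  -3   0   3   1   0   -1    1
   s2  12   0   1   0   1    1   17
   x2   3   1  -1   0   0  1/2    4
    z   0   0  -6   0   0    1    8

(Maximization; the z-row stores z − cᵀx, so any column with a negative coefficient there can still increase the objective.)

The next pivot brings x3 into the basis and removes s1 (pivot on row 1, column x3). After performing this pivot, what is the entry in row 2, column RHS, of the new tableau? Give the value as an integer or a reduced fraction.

50/3

Pivot element is row 1, column x3: 3.
Normalize row 1: new (row 1, RHS) = 1/3 = 1/3.
row 2 ← row 2 − 1·(new row 1): 17 − 1·(1/3) = 50/3.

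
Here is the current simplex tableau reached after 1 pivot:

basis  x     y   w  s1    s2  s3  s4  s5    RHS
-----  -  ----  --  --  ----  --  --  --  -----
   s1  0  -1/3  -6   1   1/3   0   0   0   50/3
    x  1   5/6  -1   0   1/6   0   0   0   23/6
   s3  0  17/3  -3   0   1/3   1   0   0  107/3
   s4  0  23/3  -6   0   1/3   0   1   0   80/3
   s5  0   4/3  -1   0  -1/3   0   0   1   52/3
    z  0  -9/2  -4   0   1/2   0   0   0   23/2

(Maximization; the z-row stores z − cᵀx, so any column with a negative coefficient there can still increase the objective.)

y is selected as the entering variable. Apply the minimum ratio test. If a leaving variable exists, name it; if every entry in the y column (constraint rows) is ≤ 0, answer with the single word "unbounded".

Ratios: row 1 (s1): entry -1/3 ≤ 0, skip; row 2 (x): (23/6)/(5/6) = 23/5; row 3 (s3): (107/3)/(17/3) = 107/17; row 4 (s4): (80/3)/(23/3) = 80/23; row 5 (s5): (52/3)/(4/3) = 13.
Minimum ratio is in the s4 row, so s4 leaves.

s4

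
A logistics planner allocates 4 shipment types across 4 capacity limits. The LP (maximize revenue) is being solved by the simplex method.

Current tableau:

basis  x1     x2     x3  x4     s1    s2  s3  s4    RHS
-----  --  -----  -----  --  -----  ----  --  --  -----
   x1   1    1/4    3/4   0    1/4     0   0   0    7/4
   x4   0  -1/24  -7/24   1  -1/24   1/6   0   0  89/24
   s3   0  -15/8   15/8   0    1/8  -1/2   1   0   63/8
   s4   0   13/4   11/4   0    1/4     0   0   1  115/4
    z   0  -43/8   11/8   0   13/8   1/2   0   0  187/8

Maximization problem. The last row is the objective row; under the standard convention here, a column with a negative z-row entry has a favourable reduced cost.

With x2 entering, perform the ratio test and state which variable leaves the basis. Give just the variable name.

Ratios: row 1 (x1): (7/4)/(1/4) = 7; row 2 (x4): entry -1/24 ≤ 0, skip; row 3 (s3): entry -15/8 ≤ 0, skip; row 4 (s4): (115/4)/(13/4) = 115/13.
Minimum ratio 7 is in the x1 row, so x1 leaves.

x1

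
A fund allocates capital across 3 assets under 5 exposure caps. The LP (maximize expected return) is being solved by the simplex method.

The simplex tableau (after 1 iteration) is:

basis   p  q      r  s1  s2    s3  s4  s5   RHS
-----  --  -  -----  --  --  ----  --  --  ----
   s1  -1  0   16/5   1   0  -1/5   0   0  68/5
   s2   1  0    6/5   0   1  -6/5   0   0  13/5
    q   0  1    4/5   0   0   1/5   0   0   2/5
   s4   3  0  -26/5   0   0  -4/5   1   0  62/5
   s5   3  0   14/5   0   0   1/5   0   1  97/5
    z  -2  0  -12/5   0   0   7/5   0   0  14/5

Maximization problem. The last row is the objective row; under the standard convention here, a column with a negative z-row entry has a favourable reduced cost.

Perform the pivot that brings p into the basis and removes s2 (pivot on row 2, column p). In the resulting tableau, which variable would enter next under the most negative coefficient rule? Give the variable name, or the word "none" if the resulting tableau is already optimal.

Pivot element 1. New z-row = old z-row − (-2)·(row 2/1).
Updated z-row coefficients: p: 0, q: 0, r: 0, s1: 0, s2: 2, s3: -1, s4: 0, s5: 0.
The most negative is -1 in column s3, so s3 would enter next.

s3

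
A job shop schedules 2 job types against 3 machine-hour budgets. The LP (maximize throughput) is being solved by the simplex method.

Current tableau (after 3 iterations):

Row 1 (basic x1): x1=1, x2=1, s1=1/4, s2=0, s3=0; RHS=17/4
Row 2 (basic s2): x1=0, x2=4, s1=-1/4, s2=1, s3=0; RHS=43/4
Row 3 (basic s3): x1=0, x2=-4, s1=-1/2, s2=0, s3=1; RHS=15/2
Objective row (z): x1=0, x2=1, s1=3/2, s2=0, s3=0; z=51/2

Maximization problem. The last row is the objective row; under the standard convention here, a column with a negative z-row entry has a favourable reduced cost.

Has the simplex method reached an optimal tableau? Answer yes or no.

No objective-row coefficient is strictly negative, so no entering variable exists; the tableau is optimal.

yes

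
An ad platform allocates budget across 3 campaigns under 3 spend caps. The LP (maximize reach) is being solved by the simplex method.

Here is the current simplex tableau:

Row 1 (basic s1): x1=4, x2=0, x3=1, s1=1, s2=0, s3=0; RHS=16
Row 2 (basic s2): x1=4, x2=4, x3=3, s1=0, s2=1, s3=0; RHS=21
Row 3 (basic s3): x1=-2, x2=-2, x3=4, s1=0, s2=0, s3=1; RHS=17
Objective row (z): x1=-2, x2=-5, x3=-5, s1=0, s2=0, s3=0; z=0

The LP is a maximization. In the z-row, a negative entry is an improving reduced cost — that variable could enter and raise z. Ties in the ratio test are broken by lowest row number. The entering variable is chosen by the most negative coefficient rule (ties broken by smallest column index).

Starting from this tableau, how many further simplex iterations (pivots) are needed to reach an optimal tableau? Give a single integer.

2

pivot: x2 in, s2 out → z = 105/4
pivot: x3 in, s3 out → z = 65/2
No improving column remains; optimal.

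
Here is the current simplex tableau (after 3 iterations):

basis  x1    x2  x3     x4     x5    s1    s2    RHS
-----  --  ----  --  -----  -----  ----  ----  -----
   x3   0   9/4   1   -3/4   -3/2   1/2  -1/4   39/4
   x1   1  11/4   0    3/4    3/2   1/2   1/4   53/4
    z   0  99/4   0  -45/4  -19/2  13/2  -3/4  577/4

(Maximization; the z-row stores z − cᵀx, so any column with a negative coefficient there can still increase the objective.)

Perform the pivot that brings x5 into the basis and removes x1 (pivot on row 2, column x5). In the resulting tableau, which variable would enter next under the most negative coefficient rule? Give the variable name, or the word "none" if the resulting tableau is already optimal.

Pivot element 3/2. New z-row = old z-row − (-19/2)·(row 2/(3/2)).
Updated z-row coefficients: x1: 19/3, x2: 253/6, x3: 0, x4: -13/2, x5: 0, s1: 29/3, s2: 5/6.
The most negative is -13/2 in column x4, so x4 would enter next.

x4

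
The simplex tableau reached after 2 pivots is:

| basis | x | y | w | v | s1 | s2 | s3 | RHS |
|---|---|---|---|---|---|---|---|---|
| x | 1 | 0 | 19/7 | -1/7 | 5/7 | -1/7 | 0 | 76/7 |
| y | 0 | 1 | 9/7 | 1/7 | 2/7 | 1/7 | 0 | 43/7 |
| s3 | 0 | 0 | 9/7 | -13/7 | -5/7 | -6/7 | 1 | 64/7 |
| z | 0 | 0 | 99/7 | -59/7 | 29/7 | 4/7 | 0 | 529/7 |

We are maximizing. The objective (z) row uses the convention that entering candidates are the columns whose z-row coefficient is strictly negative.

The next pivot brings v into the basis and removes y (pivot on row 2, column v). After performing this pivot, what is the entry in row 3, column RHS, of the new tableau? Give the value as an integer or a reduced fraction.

89

Pivot element is row 2, column v: 1/7.
Normalize row 2: new (row 2, RHS) = (43/7)/(1/7) = 43.
row 3 ← row 3 − (-13/7)·(new row 2): 64/7 − (-13/7)·43 = 89.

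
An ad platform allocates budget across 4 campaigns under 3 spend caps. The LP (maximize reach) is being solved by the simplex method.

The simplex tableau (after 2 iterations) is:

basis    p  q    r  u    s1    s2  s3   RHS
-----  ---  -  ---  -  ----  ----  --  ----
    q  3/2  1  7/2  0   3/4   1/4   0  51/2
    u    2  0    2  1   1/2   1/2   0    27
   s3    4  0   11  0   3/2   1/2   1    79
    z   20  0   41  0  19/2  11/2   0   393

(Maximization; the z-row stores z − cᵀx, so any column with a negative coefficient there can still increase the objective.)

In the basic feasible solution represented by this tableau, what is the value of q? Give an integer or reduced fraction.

q is basic (row 1); its value is the RHS of that row: 51/2.

51/2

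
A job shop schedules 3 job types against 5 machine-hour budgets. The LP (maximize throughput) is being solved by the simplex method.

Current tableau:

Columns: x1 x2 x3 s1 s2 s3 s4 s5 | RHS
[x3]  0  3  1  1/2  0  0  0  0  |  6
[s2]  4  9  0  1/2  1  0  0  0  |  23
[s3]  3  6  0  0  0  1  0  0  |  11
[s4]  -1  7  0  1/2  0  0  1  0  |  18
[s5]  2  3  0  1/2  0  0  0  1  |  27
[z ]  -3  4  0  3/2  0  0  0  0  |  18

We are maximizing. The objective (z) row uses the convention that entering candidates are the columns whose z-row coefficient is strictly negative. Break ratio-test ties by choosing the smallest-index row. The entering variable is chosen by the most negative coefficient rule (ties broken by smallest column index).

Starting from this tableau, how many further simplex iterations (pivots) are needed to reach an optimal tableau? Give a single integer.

1

pivot: x1 in, s3 out → z = 29
No improving column remains; optimal.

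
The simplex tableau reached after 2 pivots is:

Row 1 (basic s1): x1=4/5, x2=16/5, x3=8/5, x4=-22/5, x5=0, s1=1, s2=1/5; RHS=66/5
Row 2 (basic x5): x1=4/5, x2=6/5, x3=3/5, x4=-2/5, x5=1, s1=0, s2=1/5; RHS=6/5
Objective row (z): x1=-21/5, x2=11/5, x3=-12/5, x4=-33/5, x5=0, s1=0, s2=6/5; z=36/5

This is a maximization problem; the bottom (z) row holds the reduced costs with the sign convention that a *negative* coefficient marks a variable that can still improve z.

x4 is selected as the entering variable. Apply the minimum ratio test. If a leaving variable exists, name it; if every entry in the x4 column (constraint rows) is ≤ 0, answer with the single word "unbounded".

unbounded

x4-column entries: row 1: -22/5, row 2: -2/5. All ≤ 0, so x4 can increase without bound; the LP is unbounded in this direction.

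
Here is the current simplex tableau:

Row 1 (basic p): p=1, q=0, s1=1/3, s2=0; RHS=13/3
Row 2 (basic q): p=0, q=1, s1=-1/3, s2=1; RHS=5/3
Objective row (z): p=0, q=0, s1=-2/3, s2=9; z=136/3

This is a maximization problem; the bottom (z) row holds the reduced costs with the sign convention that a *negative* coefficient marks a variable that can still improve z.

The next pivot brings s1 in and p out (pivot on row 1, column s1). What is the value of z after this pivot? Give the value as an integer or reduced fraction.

54

Minimum ratio for s1: (13/3)/(1/3) = 13.
z changes by −(z-row coeff of s1)·ratio = −(-2/3)·13 = 26/3.
New z = 136/3 + (26/3) = 54.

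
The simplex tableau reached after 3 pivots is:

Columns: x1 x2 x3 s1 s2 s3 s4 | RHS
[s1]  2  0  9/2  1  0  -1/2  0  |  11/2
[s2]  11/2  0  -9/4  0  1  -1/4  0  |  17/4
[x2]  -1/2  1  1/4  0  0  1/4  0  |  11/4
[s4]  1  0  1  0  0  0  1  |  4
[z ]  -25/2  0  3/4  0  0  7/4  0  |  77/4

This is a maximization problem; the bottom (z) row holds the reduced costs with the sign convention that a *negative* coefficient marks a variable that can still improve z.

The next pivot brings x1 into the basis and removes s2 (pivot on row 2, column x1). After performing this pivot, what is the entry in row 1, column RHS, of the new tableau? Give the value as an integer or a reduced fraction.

87/22

Pivot element is row 2, column x1: 11/2.
Normalize row 2: new (row 2, RHS) = (17/4)/(11/2) = 17/22.
row 1 ← row 1 − 2·(new row 2): 11/2 − 2·(17/22) = 87/22.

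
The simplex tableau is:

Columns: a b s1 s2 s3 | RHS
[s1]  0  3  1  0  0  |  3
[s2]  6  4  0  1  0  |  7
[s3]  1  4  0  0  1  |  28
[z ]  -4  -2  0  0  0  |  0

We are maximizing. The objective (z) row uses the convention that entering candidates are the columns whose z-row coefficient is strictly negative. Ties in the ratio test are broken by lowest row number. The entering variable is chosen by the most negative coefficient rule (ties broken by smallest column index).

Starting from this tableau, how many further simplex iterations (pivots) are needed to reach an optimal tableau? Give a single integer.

pivot: a in, s2 out → z = 14/3
No improving column remains; optimal.

1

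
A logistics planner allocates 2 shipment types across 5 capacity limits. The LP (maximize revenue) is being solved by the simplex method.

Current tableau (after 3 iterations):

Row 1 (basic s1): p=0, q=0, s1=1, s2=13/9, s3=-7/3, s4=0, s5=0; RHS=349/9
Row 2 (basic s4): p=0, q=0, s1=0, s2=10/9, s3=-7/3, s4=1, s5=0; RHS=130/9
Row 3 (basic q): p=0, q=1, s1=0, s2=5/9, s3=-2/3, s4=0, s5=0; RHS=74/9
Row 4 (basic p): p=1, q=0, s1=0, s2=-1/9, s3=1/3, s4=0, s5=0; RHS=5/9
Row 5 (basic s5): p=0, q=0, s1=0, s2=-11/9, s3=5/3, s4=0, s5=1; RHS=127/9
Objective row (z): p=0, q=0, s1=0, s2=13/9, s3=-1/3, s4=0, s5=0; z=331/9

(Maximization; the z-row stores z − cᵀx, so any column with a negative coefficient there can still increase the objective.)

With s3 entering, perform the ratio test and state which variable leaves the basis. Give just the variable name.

Ratios: row 1 (s1): entry -7/3 ≤ 0, skip; row 2 (s4): entry -7/3 ≤ 0, skip; row 3 (q): entry -2/3 ≤ 0, skip; row 4 (p): (5/9)/(1/3) = 5/3; row 5 (s5): (127/9)/(5/3) = 127/15.
Minimum ratio 5/3 is in the p row, so p leaves.

p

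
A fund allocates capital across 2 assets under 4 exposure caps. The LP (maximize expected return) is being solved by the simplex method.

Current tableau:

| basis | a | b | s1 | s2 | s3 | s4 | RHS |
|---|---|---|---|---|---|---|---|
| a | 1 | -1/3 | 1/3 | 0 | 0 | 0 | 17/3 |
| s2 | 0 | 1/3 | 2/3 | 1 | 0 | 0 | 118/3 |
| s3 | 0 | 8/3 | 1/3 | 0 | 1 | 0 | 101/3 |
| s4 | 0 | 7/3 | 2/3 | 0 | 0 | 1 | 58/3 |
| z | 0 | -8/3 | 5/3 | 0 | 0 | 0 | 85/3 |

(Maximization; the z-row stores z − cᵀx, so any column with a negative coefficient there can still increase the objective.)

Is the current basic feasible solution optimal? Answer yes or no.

Column b has objective-row coefficient -8/3, which is negative; an improving pivot exists, so not yet optimal.

no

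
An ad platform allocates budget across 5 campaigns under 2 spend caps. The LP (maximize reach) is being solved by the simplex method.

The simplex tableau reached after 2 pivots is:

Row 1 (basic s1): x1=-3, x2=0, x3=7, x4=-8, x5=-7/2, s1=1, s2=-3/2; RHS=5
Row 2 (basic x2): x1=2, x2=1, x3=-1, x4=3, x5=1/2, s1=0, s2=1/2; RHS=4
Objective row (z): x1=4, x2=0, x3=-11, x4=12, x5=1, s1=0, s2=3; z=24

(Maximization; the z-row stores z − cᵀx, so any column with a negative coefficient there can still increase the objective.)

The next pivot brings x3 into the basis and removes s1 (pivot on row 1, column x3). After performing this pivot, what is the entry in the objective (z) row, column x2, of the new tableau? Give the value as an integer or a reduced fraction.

0

Pivot element is row 1, column x3: 7.
Normalize row 1: new (row 1, x2) = 0/7 = 0.
z-row ← z-row − (-11)·(new row 1): 0 − (-11)·0 = 0.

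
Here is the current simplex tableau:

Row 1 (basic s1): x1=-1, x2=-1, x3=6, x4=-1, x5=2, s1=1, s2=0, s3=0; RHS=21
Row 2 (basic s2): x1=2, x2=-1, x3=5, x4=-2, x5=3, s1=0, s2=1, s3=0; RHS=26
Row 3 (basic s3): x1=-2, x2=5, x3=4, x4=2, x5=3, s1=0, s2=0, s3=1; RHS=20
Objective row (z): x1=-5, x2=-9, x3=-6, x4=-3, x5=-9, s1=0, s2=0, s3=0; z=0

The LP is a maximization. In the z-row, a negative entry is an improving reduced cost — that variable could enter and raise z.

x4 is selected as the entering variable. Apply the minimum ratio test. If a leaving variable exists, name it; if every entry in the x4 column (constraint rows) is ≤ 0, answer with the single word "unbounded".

Ratios: row 1 (s1): entry -1 ≤ 0, skip; row 2 (s2): entry -2 ≤ 0, skip; row 3 (s3): 20/2 = 10.
Minimum ratio is in the s3 row, so s3 leaves.

s3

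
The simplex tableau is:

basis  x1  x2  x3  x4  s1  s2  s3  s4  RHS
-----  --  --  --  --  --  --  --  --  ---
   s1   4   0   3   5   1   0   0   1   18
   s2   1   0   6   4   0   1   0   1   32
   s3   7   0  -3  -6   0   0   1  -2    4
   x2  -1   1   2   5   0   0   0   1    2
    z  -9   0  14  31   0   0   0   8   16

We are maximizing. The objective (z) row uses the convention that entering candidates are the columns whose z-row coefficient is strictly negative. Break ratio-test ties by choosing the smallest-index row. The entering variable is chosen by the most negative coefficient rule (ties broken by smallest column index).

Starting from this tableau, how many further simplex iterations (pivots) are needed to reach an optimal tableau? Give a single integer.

pivot: x1 in, s3 out → z = 148/7
No improving column remains; optimal.

1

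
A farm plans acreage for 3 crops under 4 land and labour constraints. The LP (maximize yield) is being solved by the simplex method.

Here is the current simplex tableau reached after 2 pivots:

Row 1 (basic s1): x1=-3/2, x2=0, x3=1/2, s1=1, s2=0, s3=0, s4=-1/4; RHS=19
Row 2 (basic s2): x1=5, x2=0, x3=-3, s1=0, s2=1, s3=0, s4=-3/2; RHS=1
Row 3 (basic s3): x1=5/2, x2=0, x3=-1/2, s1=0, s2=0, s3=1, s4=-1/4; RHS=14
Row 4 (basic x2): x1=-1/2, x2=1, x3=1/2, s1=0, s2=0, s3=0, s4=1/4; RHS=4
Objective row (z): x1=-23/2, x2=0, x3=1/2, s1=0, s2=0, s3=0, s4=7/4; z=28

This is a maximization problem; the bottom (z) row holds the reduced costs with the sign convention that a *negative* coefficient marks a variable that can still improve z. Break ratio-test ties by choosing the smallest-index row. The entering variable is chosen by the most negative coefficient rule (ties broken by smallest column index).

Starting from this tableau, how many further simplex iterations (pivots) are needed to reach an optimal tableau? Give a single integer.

pivot: x1 in, s2 out → z = 303/10
pivot: x3 in, s3 out → z = 1167/10
pivot: s2 in, x2 out → z = 123
No improving column remains; optimal.

3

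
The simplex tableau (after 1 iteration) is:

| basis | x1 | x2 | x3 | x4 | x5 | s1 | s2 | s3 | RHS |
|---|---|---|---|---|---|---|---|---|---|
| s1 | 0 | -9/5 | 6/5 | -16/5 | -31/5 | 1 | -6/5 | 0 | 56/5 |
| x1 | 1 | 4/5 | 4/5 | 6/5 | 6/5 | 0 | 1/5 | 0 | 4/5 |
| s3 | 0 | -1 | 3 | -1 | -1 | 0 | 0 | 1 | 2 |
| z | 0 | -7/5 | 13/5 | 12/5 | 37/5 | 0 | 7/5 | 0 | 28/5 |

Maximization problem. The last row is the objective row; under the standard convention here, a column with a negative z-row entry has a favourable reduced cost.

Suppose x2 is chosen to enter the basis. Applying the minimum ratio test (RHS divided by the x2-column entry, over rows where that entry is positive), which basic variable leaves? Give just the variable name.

Ratios: row 1 (s1): entry -9/5 ≤ 0, skip; row 2 (x1): (4/5)/(4/5) = 1; row 3 (s3): entry -1 ≤ 0, skip.
Minimum ratio 1 is in the x1 row, so x1 leaves.

x1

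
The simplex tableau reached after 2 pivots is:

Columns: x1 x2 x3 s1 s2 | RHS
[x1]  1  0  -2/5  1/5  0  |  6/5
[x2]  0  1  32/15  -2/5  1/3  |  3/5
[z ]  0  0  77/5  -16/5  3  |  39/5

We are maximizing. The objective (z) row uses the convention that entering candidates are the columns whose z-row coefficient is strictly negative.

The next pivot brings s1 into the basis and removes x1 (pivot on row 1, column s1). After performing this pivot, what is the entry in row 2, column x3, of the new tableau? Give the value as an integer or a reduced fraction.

4/3

Pivot element is row 1, column s1: 1/5.
Normalize row 1: new (row 1, x3) = (-2/5)/(1/5) = -2.
row 2 ← row 2 − (-2/5)·(new row 1): 32/15 − (-2/5)·(-2) = 4/3.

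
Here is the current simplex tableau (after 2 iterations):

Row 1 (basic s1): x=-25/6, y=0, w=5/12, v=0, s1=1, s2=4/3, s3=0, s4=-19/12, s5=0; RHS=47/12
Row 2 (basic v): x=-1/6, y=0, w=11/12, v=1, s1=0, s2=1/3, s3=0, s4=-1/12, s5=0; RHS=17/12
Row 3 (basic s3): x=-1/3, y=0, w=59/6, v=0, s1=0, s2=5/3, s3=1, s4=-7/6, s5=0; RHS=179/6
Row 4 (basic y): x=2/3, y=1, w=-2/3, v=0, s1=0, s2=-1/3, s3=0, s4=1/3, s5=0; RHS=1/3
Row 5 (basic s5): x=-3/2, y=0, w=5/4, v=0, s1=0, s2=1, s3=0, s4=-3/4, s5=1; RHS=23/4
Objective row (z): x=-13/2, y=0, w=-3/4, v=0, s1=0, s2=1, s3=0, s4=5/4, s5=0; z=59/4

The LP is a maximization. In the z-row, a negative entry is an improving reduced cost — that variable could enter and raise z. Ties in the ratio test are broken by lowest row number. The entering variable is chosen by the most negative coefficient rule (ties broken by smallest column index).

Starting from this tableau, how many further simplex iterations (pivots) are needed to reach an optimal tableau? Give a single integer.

2

pivot: x in, y out → z = 18
pivot: w in, v out → z = 65/2
No improving column remains; optimal.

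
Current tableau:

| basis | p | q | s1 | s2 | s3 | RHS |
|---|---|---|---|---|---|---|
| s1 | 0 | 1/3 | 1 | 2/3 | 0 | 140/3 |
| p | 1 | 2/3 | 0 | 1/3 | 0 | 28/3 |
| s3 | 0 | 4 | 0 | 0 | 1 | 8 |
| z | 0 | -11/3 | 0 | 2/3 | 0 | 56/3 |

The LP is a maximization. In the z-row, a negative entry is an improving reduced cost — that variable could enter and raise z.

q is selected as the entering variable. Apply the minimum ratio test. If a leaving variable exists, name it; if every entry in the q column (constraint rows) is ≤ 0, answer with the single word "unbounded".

Ratios: row 1 (s1): (140/3)/(1/3) = 140; row 2 (p): (28/3)/(2/3) = 14; row 3 (s3): 8/4 = 2.
Minimum ratio is in the s3 row, so s3 leaves.

s3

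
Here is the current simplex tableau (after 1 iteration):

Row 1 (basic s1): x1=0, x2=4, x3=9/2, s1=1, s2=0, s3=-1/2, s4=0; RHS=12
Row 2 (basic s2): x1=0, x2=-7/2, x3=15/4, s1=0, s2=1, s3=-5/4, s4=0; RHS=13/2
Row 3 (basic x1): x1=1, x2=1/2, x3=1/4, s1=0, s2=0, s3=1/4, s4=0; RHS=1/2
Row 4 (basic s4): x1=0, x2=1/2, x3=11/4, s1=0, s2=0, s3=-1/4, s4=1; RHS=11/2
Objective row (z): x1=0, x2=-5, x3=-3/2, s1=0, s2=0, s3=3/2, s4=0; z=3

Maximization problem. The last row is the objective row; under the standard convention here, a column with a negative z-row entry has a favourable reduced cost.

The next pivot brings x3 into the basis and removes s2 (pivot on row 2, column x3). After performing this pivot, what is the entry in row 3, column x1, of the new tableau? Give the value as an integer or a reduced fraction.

1

Pivot element is row 2, column x3: 15/4.
Normalize row 2: new (row 2, x1) = 0/(15/4) = 0.
row 3 ← row 3 − (1/4)·(new row 2): 1 − (1/4)·0 = 1.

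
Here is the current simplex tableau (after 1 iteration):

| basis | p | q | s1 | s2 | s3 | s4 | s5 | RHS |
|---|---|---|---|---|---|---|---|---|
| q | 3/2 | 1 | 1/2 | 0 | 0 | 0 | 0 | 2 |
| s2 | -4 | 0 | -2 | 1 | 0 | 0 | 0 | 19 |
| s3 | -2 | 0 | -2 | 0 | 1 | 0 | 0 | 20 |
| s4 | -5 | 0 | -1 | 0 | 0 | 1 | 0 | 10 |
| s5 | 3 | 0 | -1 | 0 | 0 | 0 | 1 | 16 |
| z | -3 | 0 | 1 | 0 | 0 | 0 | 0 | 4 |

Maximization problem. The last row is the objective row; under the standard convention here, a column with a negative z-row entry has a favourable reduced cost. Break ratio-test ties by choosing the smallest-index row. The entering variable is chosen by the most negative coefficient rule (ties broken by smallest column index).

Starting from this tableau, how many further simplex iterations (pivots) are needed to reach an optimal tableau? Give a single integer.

pivot: p in, q out → z = 8
No improving column remains; optimal.

1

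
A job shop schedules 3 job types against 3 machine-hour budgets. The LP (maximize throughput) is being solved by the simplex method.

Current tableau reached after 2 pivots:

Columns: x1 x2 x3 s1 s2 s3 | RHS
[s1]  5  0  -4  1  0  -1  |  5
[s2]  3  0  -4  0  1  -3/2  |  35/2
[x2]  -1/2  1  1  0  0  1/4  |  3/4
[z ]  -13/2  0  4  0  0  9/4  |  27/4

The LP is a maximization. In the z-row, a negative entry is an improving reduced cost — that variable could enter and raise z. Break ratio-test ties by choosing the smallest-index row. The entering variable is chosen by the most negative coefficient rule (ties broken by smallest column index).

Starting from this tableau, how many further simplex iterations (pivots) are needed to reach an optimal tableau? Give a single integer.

2

pivot: x1 in, s1 out → z = 53/4
pivot: x3 in, x2 out → z = 63/4
No improving column remains; optimal.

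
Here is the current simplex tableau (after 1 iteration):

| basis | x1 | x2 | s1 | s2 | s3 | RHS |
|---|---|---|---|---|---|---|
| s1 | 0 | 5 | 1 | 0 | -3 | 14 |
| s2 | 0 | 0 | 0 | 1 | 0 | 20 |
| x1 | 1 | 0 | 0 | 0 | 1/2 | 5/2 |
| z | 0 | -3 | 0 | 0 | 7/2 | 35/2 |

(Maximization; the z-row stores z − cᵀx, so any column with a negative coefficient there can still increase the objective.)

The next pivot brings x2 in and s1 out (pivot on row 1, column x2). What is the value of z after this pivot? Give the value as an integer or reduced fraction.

Minimum ratio for x2: 14/5 = 14/5.
z changes by −(z-row coeff of x2)·ratio = −(-3)·(14/5) = 42/5.
New z = 35/2 + (42/5) = 259/10.

259/10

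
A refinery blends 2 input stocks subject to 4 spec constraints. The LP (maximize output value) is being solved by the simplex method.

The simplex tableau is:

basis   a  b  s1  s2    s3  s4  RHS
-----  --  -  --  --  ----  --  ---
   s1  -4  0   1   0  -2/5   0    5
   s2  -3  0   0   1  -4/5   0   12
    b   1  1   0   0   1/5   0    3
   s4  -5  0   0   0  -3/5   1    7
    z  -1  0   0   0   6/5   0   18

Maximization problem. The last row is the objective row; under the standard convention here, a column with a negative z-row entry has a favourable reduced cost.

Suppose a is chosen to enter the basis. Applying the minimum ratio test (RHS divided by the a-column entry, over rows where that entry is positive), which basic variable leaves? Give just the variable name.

b

Ratios: row 1 (s1): entry -4 ≤ 0, skip; row 2 (s2): entry -3 ≤ 0, skip; row 3 (b): 3/1 = 3; row 4 (s4): entry -5 ≤ 0, skip.
Minimum ratio 3 is in the b row, so b leaves.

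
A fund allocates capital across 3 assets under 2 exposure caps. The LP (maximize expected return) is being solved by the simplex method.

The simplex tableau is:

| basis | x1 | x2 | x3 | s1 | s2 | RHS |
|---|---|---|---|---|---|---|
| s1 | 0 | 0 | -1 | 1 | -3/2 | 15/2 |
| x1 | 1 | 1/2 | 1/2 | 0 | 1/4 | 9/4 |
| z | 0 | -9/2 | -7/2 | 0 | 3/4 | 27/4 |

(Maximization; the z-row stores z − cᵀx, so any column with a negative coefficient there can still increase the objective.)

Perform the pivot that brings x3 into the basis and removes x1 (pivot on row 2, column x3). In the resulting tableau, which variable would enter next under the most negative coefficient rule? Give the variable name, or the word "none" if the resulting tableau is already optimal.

Pivot element 1/2. New z-row = old z-row − (-7/2)·(row 2/(1/2)).
Updated z-row coefficients: x1: 7, x2: -1, x3: 0, s1: 0, s2: 5/2.
The most negative is -1 in column x2, so x2 would enter next.

x2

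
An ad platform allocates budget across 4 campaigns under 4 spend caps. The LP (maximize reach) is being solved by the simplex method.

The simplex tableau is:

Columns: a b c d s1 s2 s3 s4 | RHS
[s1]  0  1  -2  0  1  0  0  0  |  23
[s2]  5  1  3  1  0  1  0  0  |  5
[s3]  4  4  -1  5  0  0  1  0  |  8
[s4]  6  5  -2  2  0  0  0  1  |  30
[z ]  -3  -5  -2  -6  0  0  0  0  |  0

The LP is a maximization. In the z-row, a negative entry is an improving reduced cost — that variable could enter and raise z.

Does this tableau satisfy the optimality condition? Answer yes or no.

Column a has objective-row coefficient -3, which is negative; an improving pivot exists, so not yet optimal.

no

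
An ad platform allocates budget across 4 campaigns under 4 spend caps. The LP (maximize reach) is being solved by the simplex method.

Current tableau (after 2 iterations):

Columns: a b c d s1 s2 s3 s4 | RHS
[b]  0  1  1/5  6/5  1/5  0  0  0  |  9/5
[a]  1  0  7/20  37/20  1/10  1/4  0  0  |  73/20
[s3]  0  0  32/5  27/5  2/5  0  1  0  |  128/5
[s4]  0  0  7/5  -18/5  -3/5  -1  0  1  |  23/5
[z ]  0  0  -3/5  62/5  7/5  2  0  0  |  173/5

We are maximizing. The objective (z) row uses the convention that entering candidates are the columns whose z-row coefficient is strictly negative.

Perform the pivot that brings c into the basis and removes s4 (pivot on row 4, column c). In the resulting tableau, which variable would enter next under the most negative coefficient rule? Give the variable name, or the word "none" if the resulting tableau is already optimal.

none

Pivot element 7/5. New z-row = old z-row − (-3/5)·(row 4/(7/5)).
Updated z-row coefficients: a: 0, b: 0, c: 0, d: 76/7, s1: 8/7, s2: 11/7, s3: 0, s4: 3/7.
No coefficient is strictly negative; the tableau after this pivot is optimal.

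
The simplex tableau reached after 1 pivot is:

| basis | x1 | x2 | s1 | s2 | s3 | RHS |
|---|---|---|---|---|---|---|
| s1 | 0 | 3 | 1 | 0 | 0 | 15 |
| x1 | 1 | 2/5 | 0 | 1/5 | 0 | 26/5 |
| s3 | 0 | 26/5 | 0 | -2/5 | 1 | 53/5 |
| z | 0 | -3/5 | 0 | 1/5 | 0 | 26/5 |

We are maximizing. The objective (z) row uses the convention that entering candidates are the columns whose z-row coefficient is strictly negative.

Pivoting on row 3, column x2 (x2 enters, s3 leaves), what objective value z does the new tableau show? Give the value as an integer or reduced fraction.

167/26

Minimum ratio for x2: (53/5)/(26/5) = 53/26.
z changes by −(z-row coeff of x2)·ratio = −(-3/5)·(53/26) = 159/130.
New z = 26/5 + (159/130) = 167/26.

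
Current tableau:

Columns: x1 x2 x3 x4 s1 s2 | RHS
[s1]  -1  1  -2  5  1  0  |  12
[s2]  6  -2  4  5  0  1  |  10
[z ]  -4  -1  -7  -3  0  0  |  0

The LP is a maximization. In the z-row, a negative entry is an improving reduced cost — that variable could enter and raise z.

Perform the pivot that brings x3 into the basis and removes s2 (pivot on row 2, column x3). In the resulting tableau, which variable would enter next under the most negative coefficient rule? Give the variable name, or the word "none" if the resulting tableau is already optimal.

x2

Pivot element 4. New z-row = old z-row − (-7)·(row 2/4).
Updated z-row coefficients: x1: 13/2, x2: -9/2, x3: 0, x4: 23/4, s1: 0, s2: 7/4.
The most negative is -9/2 in column x2, so x2 would enter next.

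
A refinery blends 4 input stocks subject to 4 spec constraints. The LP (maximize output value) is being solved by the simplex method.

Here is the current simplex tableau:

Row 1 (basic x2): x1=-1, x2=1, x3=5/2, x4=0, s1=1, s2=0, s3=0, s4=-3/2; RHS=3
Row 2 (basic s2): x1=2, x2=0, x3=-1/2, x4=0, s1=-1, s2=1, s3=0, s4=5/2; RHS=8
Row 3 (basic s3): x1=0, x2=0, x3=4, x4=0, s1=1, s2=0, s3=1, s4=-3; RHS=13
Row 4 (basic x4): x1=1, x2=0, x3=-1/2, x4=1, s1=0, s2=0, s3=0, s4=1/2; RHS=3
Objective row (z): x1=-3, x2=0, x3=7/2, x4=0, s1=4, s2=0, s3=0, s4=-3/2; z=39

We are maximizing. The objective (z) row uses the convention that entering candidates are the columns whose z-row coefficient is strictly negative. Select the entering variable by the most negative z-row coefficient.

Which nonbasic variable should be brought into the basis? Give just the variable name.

Objective-row coefficients: x1: -3, x2: 0, x3: 7/2, x4: 0, s1: 4, s2: 0, s3: 0, s4: -3/2.
The most negative is -3 in column x1, so x1 enters.

x1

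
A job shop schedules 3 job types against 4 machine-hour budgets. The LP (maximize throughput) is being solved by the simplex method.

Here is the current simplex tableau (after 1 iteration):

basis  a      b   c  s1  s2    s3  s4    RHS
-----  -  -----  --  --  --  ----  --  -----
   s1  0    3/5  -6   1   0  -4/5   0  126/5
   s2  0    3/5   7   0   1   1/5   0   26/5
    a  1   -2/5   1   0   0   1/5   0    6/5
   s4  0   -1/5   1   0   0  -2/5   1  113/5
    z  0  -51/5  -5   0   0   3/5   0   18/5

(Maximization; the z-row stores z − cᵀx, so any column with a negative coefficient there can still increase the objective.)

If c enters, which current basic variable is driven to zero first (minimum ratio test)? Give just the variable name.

s2

Ratios: row 1 (s1): entry -6 ≤ 0, skip; row 2 (s2): (26/5)/7 = 26/35; row 3 (a): (6/5)/1 = 6/5; row 4 (s4): (113/5)/1 = 113/5.
Minimum ratio 26/35 is in the s2 row, so s2 leaves.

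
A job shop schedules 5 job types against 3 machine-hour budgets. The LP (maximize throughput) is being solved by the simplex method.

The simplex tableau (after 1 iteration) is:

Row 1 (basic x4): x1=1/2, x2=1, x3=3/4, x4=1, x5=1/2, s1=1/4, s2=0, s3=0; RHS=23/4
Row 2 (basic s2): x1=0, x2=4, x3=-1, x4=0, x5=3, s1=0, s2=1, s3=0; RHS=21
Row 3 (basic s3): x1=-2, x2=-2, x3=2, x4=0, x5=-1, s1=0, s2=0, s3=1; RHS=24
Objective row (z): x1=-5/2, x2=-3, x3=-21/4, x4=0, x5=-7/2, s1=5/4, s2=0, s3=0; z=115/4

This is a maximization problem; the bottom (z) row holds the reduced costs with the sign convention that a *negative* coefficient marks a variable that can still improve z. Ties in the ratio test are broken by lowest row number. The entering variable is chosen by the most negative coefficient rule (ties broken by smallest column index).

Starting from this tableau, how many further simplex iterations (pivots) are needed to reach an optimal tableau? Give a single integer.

1

pivot: x3 in, x4 out → z = 69
No improving column remains; optimal.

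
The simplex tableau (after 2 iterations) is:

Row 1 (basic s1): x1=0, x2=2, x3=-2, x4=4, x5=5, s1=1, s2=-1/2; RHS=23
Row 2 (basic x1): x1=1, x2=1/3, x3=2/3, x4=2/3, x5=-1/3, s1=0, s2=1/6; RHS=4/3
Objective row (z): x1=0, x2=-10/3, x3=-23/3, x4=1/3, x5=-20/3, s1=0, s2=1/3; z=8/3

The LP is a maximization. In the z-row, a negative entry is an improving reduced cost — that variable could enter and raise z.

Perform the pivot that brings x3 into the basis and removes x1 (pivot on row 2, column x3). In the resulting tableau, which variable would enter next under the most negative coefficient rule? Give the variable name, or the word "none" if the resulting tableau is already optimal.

x5

Pivot element 2/3. New z-row = old z-row − (-23/3)·(row 2/(2/3)).
Updated z-row coefficients: x1: 23/2, x2: 1/2, x3: 0, x4: 8, x5: -21/2, s1: 0, s2: 9/4.
The most negative is -21/2 in column x5, so x5 would enter next.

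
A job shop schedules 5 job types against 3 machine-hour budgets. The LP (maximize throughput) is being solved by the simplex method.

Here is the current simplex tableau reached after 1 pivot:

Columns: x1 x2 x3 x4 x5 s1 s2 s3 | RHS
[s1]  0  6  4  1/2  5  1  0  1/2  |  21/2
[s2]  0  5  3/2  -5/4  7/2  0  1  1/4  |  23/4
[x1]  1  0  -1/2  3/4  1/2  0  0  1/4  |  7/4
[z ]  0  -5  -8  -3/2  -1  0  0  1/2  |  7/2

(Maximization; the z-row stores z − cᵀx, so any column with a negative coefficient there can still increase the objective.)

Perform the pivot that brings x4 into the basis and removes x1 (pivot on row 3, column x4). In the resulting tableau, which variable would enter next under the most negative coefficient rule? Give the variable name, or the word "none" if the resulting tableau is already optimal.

x3

Pivot element 3/4. New z-row = old z-row − (-3/2)·(row 3/(3/4)).
Updated z-row coefficients: x1: 2, x2: -5, x3: -9, x4: 0, x5: 0, s1: 0, s2: 0, s3: 1.
The most negative is -9 in column x3, so x3 would enter next.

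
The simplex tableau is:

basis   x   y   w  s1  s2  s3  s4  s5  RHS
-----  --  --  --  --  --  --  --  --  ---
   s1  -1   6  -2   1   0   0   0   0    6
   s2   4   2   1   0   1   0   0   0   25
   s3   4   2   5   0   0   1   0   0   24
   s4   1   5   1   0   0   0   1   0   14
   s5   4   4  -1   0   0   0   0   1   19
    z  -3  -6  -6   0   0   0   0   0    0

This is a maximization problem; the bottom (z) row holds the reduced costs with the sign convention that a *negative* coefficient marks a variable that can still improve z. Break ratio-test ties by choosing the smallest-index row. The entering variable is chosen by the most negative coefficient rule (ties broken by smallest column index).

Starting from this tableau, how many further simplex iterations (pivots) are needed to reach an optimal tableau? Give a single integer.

3

pivot: y in, s1 out → z = 6
pivot: w in, s4 out → z = 33
pivot: s1 in, s3 out → z = 36
No improving column remains; optimal.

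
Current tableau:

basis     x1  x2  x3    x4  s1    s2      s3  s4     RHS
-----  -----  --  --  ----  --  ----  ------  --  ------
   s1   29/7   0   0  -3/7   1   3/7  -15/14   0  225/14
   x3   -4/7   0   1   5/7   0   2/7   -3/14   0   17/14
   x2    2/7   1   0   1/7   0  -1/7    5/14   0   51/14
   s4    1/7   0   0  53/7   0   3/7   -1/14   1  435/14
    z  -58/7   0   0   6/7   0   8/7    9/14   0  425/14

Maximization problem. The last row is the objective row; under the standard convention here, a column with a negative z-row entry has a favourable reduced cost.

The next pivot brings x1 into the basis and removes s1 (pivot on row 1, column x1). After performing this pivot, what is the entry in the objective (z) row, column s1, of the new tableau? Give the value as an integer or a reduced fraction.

Pivot element is row 1, column x1: 29/7.
Normalize row 1: new (row 1, s1) = 1/(29/7) = 7/29.
z-row ← z-row − (-58/7)·(new row 1): 0 − (-58/7)·(7/29) = 2.

2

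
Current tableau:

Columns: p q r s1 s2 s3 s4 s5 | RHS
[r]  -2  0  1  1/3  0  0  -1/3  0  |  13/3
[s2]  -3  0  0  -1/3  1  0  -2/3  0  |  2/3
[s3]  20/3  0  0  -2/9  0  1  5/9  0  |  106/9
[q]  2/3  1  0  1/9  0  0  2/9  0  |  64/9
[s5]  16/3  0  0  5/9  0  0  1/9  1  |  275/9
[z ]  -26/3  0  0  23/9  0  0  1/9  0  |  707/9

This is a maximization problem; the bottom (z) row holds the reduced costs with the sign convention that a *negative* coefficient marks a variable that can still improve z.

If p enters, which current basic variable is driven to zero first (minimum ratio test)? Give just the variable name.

s3

Ratios: row 1 (r): entry -2 ≤ 0, skip; row 2 (s2): entry -3 ≤ 0, skip; row 3 (s3): (106/9)/(20/3) = 53/30; row 4 (q): (64/9)/(2/3) = 32/3; row 5 (s5): (275/9)/(16/3) = 275/48.
Minimum ratio 53/30 is in the s3 row, so s3 leaves.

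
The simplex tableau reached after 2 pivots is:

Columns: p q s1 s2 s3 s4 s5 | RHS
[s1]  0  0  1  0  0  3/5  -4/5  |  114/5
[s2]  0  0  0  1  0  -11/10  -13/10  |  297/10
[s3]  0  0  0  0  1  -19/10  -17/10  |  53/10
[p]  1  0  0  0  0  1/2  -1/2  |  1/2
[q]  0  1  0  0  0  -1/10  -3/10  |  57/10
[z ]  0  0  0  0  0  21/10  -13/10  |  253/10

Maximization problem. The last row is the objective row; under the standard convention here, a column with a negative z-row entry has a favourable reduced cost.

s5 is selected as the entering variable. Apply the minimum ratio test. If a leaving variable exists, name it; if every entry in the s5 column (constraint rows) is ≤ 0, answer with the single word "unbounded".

unbounded

s5-column entries: row 1: -4/5, row 2: -13/10, row 3: -17/10, row 4: -1/2, row 5: -3/10. All ≤ 0, so s5 can increase without bound; the LP is unbounded in this direction.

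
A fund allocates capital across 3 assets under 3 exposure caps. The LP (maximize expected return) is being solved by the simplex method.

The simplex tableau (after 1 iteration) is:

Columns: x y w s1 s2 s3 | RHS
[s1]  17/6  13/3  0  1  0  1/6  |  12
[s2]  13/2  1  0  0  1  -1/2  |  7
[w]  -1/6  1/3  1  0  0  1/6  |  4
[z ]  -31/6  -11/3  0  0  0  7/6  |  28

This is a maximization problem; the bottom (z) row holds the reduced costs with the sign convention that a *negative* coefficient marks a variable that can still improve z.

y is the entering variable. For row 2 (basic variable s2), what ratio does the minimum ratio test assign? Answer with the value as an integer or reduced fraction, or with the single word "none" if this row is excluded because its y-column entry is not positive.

7

Ratio = RHS / (y entry) = 7 / 1 = 7.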